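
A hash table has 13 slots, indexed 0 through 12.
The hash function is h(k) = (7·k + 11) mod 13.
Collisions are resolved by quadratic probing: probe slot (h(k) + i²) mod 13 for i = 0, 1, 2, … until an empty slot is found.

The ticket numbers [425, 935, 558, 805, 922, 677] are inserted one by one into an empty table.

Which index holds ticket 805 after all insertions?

425 hashes to 9; slot 9 is free → place at 9.
935 hashes to 4; slot 4 is free → place at 4.
558 hashes to 4; 4 taken → place at 5.
805 hashes to 4; 4,5 taken → place at 8.
922 hashes to 4; 4,5,8 taken → place at 0.
677 hashes to 5; 5 taken → place at 6.
Table: [922, —, —, —, 935, 558, 677, —, 805, 425, —, —, —]

8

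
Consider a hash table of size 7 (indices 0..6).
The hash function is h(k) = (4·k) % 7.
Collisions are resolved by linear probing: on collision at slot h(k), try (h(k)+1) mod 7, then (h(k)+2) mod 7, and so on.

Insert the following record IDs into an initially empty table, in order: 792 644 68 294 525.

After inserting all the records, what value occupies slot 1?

294

792 hashes to 4; slot 4 is free -> place at 4.
644 hashes to 0; slot 0 is free -> place at 0.
68 hashes to 6; slot 6 is free -> place at 6.
294 hashes to 0; 0 taken -> place at 1.
525 hashes to 0; 0,1 taken -> place at 2.
Table: [644, 294, 525, ∅, 792, ∅, 68]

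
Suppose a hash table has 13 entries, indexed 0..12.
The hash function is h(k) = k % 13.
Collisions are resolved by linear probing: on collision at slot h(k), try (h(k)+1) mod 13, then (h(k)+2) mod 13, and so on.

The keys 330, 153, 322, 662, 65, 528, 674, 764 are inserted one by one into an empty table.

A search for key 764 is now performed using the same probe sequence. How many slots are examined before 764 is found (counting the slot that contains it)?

6

330: h=5 → slot 5
153: h=10 → slot 10
322: h=10, probe 10,11 → slot 11
662: h=12 → slot 12
65: h=0 → slot 0
528: h=8 → slot 8
674: h=11, probe 11,12,0,1 → slot 1
764: h=10, probe 10,11,12,0,1,2 → slot 2
Table: [65, 674, 764, ∅, ∅, 330, ∅, ∅, 528, ∅, 153, 322, 662]
Lookup 764: h=10, probe 10,11,12,0,1,2 → found at 2.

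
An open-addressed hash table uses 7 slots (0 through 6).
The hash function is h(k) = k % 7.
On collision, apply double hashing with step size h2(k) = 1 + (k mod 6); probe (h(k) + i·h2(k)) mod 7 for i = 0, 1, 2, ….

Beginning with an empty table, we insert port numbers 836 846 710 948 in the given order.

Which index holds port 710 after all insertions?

836 hashes to 3; slot 3 is free → place at 3.
846 hashes to 6; slot 6 is free → place at 6.
710 hashes to 3, h2=3; 3,6 taken → place at 2.
948 hashes to 3, h2=1; 3 taken → place at 4.
Table: [—, —, 710, 836, 948, —, 846]

2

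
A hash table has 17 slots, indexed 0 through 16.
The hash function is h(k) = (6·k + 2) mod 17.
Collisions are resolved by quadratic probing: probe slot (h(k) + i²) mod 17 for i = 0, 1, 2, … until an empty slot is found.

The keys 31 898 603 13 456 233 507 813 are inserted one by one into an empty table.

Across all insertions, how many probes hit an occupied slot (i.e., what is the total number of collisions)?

10

31: h=1 → slot 1
898: h=1, probe 1,2 → slot 2
603: h=16 → slot 16
13: h=12 → slot 12
456: h=1, probe 1,2,5 → slot 5
233: h=6 → slot 6
507: h=1, probe 1,2,5,10 → slot 10
813: h=1, probe 1,2,5,10,0 → slot 0
Table: [813, 31, 898, ∅, ∅, 456, 233, ∅, ∅, ∅, 507, ∅, 13, ∅, ∅, ∅, 603]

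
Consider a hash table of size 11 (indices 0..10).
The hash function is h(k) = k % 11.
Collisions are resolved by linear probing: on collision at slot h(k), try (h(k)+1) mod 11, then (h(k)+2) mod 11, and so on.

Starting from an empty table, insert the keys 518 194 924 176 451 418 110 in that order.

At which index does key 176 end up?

Insert 518: h=1, slot 1 empty → index 1.
Insert 194: h=7, slot 7 empty → index 7.
Insert 924: h=0, slot 0 empty → index 0.
Insert 176: h=0, slots 0,1 occupied → index 2.
Insert 451: h=0, slots 0,1,2 occupied → index 3.
Insert 418: h=0, slots 0,1,2,3 occupied → index 4.
Insert 110: h=0, slots 0,1,2,3,4 occupied → index 5.
Table: [924, 518, 176, 451, 418, 110, -, 194, -, -, -]

2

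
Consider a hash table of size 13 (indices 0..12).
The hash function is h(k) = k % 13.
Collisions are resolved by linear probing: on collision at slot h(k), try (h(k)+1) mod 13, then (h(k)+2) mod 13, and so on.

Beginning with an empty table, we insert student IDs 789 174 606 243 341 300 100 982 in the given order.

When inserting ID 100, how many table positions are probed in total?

789 hashes to 9; slot 9 is free => place at 9.
174 hashes to 5; slot 5 is free => place at 5.
606 hashes to 8; slot 8 is free => place at 8.
243 hashes to 9; 9 taken => place at 10.
341 hashes to 3; slot 3 is free => place at 3.
300 hashes to 1; slot 1 is free => place at 1.
100 hashes to 9; 9,10 taken => place at 11.
982 hashes to 7; slot 7 is free => place at 7.
Table: [-, 300, -, 341, -, 174, -, 982, 606, 789, 243, 100, -]

3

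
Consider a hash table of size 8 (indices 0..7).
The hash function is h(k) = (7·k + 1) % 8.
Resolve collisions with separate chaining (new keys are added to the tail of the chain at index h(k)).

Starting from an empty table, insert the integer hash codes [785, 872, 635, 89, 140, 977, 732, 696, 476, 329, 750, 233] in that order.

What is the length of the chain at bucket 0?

5

785 → bucket 0
872 → bucket 1
635 → bucket 6
89 → bucket 0 (collision)
140 → bucket 5
977 → bucket 0 (collision)
732 → bucket 5 (collision)
696 → bucket 1 (collision)
476 → bucket 5 (collision)
329 → bucket 0 (collision)
750 → bucket 3
233 → bucket 0 (collision)
Final buckets:
0: 785 -> 89 -> 977 -> 329 -> 233
1: 872 -> 696
2: —
3: 750
4: —
5: 140 -> 732 -> 476
6: 635
7: —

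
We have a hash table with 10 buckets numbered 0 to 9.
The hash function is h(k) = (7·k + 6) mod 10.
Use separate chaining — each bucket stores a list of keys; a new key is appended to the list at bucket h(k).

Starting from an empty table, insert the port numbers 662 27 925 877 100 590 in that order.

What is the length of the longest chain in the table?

2

Insert 662: h=0, bucket 0 empty -> new chain.
Insert 27: h=5, bucket 5 empty -> new chain.
Insert 925: h=1, bucket 1 empty -> new chain.
Insert 877: h=5, bucket 5 nonempty -> append to chain.
Insert 100: h=6, bucket 6 empty -> new chain.
Insert 590: h=6, bucket 6 nonempty -> append to chain.
Final buckets:
0: 662
1: 925
2: —
3: —
4: —
5: 27 -> 877
6: 100 -> 590
7: —
8: —
9: —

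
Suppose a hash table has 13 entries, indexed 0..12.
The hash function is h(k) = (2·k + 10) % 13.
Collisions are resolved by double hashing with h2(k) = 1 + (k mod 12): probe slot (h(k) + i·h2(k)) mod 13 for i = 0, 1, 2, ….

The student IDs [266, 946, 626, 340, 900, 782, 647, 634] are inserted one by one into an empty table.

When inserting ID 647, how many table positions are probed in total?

3

266 hashes to 9; slot 9 is free → place at 9.
946 hashes to 4; slot 4 is free → place at 4.
626 hashes to 1; slot 1 is free → place at 1.
340 hashes to 1, h2=5; 1 taken → place at 6.
900 hashes to 3; slot 3 is free → place at 3.
782 hashes to 1, h2=3; 1,4 taken → place at 7.
647 hashes to 4, h2=12; 4,3 taken → place at 2.
634 hashes to 4, h2=11; 4,2 taken → place at 0.
Table: [634, 626, 647, 900, 946, —, 340, 782, —, 266, —, —, —]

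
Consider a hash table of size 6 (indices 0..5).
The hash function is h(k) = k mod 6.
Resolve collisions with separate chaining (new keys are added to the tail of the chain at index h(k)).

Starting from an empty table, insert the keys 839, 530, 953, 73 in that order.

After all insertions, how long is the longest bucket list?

2

839 -> bucket 5
530 -> bucket 2
953 -> bucket 5 (collision)
73 -> bucket 1
Final buckets:
0: -
1: 73
2: 530
3: -
4: -
5: 839 -> 953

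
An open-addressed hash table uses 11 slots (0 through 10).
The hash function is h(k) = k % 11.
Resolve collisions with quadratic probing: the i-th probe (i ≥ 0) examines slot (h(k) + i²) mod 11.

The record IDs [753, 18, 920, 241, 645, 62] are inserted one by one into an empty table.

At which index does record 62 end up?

1

753 hashes to 5; slot 5 is free → place at 5.
18 hashes to 7; slot 7 is free → place at 7.
920 hashes to 7; 7 taken → place at 8.
241 hashes to 10; slot 10 is free → place at 10.
645 hashes to 7; 7,8 taken → place at 0.
62 hashes to 7; 7,8,0,5 taken → place at 1.
Table: [645, 62, -, -, -, 753, -, 18, 920, -, 241]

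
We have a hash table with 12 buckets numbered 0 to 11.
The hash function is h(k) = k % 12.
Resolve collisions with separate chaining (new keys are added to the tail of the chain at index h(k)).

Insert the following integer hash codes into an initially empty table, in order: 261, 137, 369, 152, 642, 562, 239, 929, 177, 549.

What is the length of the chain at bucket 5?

261 -> bucket 9
137 -> bucket 5
369 -> bucket 9 (collision)
152 -> bucket 8
642 -> bucket 6
562 -> bucket 10
239 -> bucket 11
929 -> bucket 5 (collision)
177 -> bucket 9 (collision)
549 -> bucket 9 (collision)
Final buckets:
0: -
1: -
2: -
3: -
4: -
5: 137 -> 929
6: 642
7: -
8: 152
9: 261 -> 369 -> 177 -> 549
10: 562
11: 239

2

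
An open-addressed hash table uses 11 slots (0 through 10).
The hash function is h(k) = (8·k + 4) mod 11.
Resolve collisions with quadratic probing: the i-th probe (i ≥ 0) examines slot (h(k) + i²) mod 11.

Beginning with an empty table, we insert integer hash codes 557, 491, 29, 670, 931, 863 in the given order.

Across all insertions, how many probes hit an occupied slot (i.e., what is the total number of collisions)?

6

557 hashes to 5; slot 5 is free -> place at 5.
491 hashes to 5; 5 taken -> place at 6.
29 hashes to 5; 5,6 taken -> place at 9.
670 hashes to 7; slot 7 is free -> place at 7.
931 hashes to 5; 5,6,9 taken -> place at 3.
863 hashes to 0; slot 0 is free -> place at 0.
Table: [863, ∅, ∅, 931, ∅, 557, 491, 670, ∅, 29, ∅]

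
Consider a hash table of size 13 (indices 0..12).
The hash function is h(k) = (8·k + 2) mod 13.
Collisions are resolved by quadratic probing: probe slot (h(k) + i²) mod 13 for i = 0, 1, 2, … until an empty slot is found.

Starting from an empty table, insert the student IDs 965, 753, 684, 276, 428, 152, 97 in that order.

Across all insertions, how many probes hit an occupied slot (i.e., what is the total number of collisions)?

Insert 965: h=0, slot 0 empty => index 0.
Insert 753: h=7, slot 7 empty => index 7.
Insert 684: h=1, slot 1 empty => index 1.
Insert 276: h=0, slots 0,1 occupied => index 4.
Insert 428: h=7, slot 7 occupied => index 8.
Insert 152: h=9, slot 9 empty => index 9.
Insert 97: h=11, slot 11 empty => index 11.
Table: [965, 684, —, —, 276, —, —, 753, 428, 152, —, 97, —]

3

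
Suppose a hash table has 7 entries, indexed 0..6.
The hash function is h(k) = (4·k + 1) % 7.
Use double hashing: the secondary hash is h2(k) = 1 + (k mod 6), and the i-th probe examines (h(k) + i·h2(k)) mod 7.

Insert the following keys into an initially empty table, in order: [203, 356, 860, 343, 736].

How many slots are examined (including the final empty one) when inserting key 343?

2

203 hashes to 1; slot 1 is free -> place at 1.
356 hashes to 4; slot 4 is free -> place at 4.
860 hashes to 4, h2=3; 4 taken -> place at 0.
343 hashes to 1, h2=2; 1 taken -> place at 3.
736 hashes to 5; slot 5 is free -> place at 5.
Table: [860, 203, ∅, 343, 356, 736, ∅]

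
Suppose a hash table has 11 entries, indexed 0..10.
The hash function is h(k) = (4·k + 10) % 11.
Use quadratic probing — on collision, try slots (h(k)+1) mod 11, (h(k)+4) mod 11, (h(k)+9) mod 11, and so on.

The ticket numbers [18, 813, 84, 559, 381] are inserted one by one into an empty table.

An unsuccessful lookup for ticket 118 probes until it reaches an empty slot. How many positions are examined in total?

18 hashes to 5; slot 5 is free => place at 5.
813 hashes to 6; slot 6 is free => place at 6.
84 hashes to 5; 5,6 taken => place at 9.
559 hashes to 2; slot 2 is free => place at 2.
381 hashes to 5; 5,6,9 taken => place at 3.
Table: [_, _, 559, 381, _, 18, 813, _, _, 84, _]
Lookup 118: h=9, probe 9,10 → slot 10 empty, not found.

2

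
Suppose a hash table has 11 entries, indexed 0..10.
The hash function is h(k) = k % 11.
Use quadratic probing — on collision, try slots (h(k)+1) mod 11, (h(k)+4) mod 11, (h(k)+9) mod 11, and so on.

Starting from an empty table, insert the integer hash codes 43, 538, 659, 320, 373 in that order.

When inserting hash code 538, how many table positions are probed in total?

2

43: h=10 → slot 10
538: h=10, probe 10,0 → slot 0
659: h=10, probe 10,0,3 → slot 3
320: h=1 → slot 1
373: h=10, probe 10,0,3,8 → slot 8
Table: [538, 320, -, 659, -, -, -, -, 373, -, 43]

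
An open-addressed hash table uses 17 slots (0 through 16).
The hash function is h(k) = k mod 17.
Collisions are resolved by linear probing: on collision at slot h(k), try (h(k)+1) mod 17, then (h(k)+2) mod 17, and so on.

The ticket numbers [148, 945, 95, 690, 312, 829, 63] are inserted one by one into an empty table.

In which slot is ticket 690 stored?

13

Insert 148: h=12, slot 12 empty => index 12.
Insert 945: h=10, slot 10 empty => index 10.
Insert 95: h=10, slot 10 occupied => index 11.
Insert 690: h=10, slots 10,11,12 occupied => index 13.
Insert 312: h=6, slot 6 empty => index 6.
Insert 829: h=13, slot 13 occupied => index 14.
Insert 63: h=12, slots 12,13,14 occupied => index 15.
Table: [—, —, —, —, —, —, 312, —, —, —, 945, 95, 148, 690, 829, 63, —]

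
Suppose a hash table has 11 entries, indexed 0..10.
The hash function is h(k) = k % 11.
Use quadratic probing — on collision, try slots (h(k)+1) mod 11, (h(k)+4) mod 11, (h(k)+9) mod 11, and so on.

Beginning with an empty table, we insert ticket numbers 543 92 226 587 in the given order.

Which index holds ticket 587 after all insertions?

8

Insert 543: h=4, slot 4 empty -> index 4.
Insert 92: h=4, slot 4 occupied -> index 5.
Insert 226: h=6, slot 6 empty -> index 6.
Insert 587: h=4, slots 4,5 occupied -> index 8.
Table: [_, _, _, _, 543, 92, 226, _, 587, _, _]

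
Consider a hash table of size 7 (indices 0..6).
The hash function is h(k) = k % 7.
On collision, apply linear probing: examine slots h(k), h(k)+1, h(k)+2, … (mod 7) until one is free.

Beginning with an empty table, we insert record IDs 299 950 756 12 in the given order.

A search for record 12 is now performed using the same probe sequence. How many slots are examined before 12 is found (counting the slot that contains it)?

299: h=5 → slot 5
950: h=5, probe 5,6 → slot 6
756: h=0 → slot 0
12: h=5, probe 5,6,0,1 → slot 1
Table: [756, 12, -, -, -, 299, 950]
Lookup 12: h=5, probe 5,6,0,1 → found at 1.

4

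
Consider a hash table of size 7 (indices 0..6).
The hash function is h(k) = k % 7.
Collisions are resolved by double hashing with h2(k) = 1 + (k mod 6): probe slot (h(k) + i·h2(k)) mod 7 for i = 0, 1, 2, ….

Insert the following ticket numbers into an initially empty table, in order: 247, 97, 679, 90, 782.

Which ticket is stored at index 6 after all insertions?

97

247 hashes to 2; slot 2 is free => place at 2.
97 hashes to 6; slot 6 is free => place at 6.
679 hashes to 0; slot 0 is free => place at 0.
90 hashes to 6, h2=1; 6,0 taken => place at 1.
782 hashes to 5; slot 5 is free => place at 5.
Table: [679, 90, 247, ., ., 782, 97]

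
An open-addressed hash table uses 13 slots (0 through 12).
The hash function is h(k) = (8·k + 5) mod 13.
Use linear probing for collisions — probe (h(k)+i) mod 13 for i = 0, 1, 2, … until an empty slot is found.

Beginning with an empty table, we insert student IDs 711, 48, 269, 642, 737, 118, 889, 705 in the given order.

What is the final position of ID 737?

2

Insert 711: h=12, slot 12 empty -> index 12.
Insert 48: h=12, slot 12 occupied -> index 0.
Insert 269: h=12, slots 12,0 occupied -> index 1.
Insert 642: h=6, slot 6 empty -> index 6.
Insert 737: h=12, slots 12,0,1 occupied -> index 2.
Insert 118: h=0, slots 0,1,2 occupied -> index 3.
Insert 889: h=6, slot 6 occupied -> index 7.
Insert 705: h=3, slot 3 occupied -> index 4.
Table: [48, 269, 737, 118, 705, -, 642, 889, -, -, -, -, 711]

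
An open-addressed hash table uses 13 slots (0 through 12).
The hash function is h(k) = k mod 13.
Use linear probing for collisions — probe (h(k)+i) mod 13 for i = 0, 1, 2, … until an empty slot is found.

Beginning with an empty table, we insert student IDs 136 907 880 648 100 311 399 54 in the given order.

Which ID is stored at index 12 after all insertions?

100

136 hashes to 6; slot 6 is free → place at 6.
907 hashes to 10; slot 10 is free → place at 10.
880 hashes to 9; slot 9 is free → place at 9.
648 hashes to 11; slot 11 is free → place at 11.
100 hashes to 9; 9,10,11 taken → place at 12.
311 hashes to 12; 12 taken → place at 0.
399 hashes to 9; 9,10,11,12,0 taken → place at 1.
54 hashes to 2; slot 2 is free → place at 2.
Table: [311, 399, 54, —, —, —, 136, —, —, 880, 907, 648, 100]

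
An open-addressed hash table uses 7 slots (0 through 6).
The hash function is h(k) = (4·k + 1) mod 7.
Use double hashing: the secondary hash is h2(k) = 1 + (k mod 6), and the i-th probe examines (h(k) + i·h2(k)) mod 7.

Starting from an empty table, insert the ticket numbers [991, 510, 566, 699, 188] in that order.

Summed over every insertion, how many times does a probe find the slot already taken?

5

991: h=3 => slot 3
510: h=4 => slot 4
566: h=4, h2=3, probe 4,0 => slot 0
699: h=4, h2=4, probe 4,1 => slot 1
188: h=4, h2=3, probe 4,0,3,6 => slot 6
Table: [566, 699, _, 991, 510, _, 188]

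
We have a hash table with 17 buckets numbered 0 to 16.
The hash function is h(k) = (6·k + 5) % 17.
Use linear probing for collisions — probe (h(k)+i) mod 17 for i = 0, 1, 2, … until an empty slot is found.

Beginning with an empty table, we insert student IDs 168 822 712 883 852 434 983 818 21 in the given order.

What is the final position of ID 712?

168: h=10 => slot 10
822: h=7 => slot 7
712: h=10, probe 10,11 => slot 11
883: h=16 => slot 16
852: h=0 => slot 0
434: h=8 => slot 8
983: h=4 => slot 4
818: h=0, probe 0,1 => slot 1
21: h=12 => slot 12
Table: [852, 818, —, —, 983, —, —, 822, 434, —, 168, 712, 21, —, —, —, 883]

11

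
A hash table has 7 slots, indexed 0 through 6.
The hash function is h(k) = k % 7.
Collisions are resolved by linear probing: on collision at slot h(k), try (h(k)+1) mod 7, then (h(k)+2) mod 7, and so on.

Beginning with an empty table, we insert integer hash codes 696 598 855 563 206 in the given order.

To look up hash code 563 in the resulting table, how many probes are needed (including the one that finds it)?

696: h=3 → slot 3
598: h=3, probe 3,4 → slot 4
855: h=1 → slot 1
563: h=3, probe 3,4,5 → slot 5
206: h=3, probe 3,4,5,6 → slot 6
Table: [_, 855, _, 696, 598, 563, 206]
Lookup 563: h=3, probe 3,4,5 → found at 5.

3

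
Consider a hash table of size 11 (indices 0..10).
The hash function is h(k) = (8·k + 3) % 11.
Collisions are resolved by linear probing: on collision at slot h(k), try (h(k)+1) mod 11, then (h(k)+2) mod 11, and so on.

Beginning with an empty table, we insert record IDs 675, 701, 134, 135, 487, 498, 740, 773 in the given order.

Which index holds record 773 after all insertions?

10

675: h=2 => slot 2
701: h=1 => slot 1
134: h=8 => slot 8
135: h=5 => slot 5
487: h=5, probe 5,6 => slot 6
498: h=5, probe 5,6,7 => slot 7
740: h=5, probe 5,6,7,8,9 => slot 9
773: h=5, probe 5,6,7,8,9,10 => slot 10
Table: [_, 701, 675, _, _, 135, 487, 498, 134, 740, 773]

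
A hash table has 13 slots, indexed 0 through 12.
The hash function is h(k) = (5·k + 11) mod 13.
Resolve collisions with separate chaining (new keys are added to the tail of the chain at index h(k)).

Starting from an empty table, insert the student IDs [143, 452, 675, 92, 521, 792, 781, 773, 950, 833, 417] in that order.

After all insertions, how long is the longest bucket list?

143 → bucket 11
452 → bucket 9
675 → bucket 6
92 → bucket 3
521 → bucket 3 (collision)
792 → bucket 6 (collision)
781 → bucket 3 (collision)
773 → bucket 2
950 → bucket 3 (collision)
833 → bucket 3 (collision)
417 → bucket 3 (collision)
Final buckets:
0: _
1: _
2: 773
3: 92 -> 521 -> 781 -> 950 -> 833 -> 417
4: _
5: _
6: 675 -> 792
7: _
8: _
9: 452
10: _
11: 143
12: _

6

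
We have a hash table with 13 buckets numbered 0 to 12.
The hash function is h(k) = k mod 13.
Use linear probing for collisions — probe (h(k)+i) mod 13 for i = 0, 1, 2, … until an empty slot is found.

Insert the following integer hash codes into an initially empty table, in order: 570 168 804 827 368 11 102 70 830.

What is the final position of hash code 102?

2

570 hashes to 11; slot 11 is free => place at 11.
168 hashes to 12; slot 12 is free => place at 12.
804 hashes to 11; 11,12 taken => place at 0.
827 hashes to 8; slot 8 is free => place at 8.
368 hashes to 4; slot 4 is free => place at 4.
11 hashes to 11; 11,12,0 taken => place at 1.
102 hashes to 11; 11,12,0,1 taken => place at 2.
70 hashes to 5; slot 5 is free => place at 5.
830 hashes to 11; 11,12,0,1,2 taken => place at 3.
Table: [804, 11, 102, 830, 368, 70, —, —, 827, —, —, 570, 168]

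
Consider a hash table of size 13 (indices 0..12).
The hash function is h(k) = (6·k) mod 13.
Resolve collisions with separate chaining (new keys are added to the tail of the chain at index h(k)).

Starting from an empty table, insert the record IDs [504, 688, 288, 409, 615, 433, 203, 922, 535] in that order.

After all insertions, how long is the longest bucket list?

Insert 504: h=8, bucket 8 empty -> new chain.
Insert 688: h=7, bucket 7 empty -> new chain.
Insert 288: h=12, bucket 12 empty -> new chain.
Insert 409: h=10, bucket 10 empty -> new chain.
Insert 615: h=11, bucket 11 empty -> new chain.
Insert 433: h=11, bucket 11 nonempty -> append to chain.
Insert 203: h=9, bucket 9 empty -> new chain.
Insert 922: h=7, bucket 7 nonempty -> append to chain.
Insert 535: h=12, bucket 12 nonempty -> append to chain.
Final buckets:
0: -
1: -
2: -
3: -
4: -
5: -
6: -
7: 688 -> 922
8: 504
9: 203
10: 409
11: 615 -> 433
12: 288 -> 535

2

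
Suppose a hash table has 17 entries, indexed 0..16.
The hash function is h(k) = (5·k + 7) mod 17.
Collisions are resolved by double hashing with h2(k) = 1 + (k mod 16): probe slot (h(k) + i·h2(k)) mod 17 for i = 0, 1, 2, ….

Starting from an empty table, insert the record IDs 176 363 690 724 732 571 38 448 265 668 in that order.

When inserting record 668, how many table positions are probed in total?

176: h=3 -> slot 3
363: h=3, h2=12, probe 3,15 -> slot 15
690: h=6 -> slot 6
724: h=6, h2=5, probe 6,11 -> slot 11
732: h=12 -> slot 12
571: h=6, h2=12, probe 6,1 -> slot 1
38: h=10 -> slot 10
448: h=3, h2=1, probe 3,4 -> slot 4
265: h=6, h2=10, probe 6,16 -> slot 16
668: h=15, h2=13, probe 15,11,7 -> slot 7
Table: [-, 571, -, 176, 448, -, 690, 668, -, -, 38, 724, 732, -, -, 363, 265]

3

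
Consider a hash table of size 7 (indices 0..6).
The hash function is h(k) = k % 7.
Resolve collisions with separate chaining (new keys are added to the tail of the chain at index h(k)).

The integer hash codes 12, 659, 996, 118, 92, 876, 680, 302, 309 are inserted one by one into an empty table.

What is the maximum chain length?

6

12 → bucket 5
659 → bucket 1
996 → bucket 2
118 → bucket 6
92 → bucket 1 (collision)
876 → bucket 1 (collision)
680 → bucket 1 (collision)
302 → bucket 1 (collision)
309 → bucket 1 (collision)
Final buckets:
0: ∅
1: 659 -> 92 -> 876 -> 680 -> 302 -> 309
2: 996
3: ∅
4: ∅
5: 12
6: 118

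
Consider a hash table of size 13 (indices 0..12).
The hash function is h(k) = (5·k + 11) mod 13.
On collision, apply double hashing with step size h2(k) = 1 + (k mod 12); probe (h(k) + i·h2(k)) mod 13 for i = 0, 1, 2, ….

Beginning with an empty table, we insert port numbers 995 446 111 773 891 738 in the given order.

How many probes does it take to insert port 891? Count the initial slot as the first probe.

Insert 995: h=7, slot 7 empty -> index 7.
Insert 446: h=5, slot 5 empty -> index 5.
Insert 111: h=7, h2=4, slot 7 occupied -> index 11.
Insert 773: h=2, slot 2 empty -> index 2.
Insert 891: h=7, h2=4, slots 7,11,2 occupied -> index 6.
Insert 738: h=9, slot 9 empty -> index 9.
Table: [—, —, 773, —, —, 446, 891, 995, —, 738, —, 111, —]

4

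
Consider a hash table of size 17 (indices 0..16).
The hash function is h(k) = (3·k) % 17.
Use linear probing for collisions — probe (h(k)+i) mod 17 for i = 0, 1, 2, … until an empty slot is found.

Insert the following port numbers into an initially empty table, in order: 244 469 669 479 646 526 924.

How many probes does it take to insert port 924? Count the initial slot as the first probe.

Insert 244: h=1, slot 1 empty => index 1.
Insert 469: h=13, slot 13 empty => index 13.
Insert 669: h=1, slot 1 occupied => index 2.
Insert 479: h=9, slot 9 empty => index 9.
Insert 646: h=0, slot 0 empty => index 0.
Insert 526: h=14, slot 14 empty => index 14.
Insert 924: h=1, slots 1,2 occupied => index 3.
Table: [646, 244, 669, 924, -, -, -, -, -, 479, -, -, -, 469, 526, -, -]

3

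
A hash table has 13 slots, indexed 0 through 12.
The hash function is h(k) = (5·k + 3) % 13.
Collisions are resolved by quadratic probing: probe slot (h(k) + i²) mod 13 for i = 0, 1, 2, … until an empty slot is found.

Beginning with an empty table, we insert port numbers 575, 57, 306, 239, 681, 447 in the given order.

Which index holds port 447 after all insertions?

11

Insert 575: h=5, slot 5 empty → index 5.
Insert 57: h=2, slot 2 empty → index 2.
Insert 306: h=12, slot 12 empty → index 12.
Insert 239: h=2, slot 2 occupied → index 3.
Insert 681: h=2, slots 2,3 occupied → index 6.
Insert 447: h=2, slots 2,3,6 occupied → index 11.
Table: [-, -, 57, 239, -, 575, 681, -, -, -, -, 447, 306]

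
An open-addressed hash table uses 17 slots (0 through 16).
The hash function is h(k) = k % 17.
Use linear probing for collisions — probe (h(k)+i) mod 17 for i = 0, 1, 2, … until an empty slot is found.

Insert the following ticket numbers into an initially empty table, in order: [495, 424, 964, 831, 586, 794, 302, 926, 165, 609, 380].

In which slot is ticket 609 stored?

495: h=2 => slot 2
424: h=16 => slot 16
964: h=12 => slot 12
831: h=15 => slot 15
586: h=8 => slot 8
794: h=12, probe 12,13 => slot 13
302: h=13, probe 13,14 => slot 14
926: h=8, probe 8,9 => slot 9
165: h=12, probe 12,13,14,15,16,0 => slot 0
609: h=14, probe 14,15,16,0,1 => slot 1
380: h=6 => slot 6
Table: [165, 609, 495, ∅, ∅, ∅, 380, ∅, 586, 926, ∅, ∅, 964, 794, 302, 831, 424]

1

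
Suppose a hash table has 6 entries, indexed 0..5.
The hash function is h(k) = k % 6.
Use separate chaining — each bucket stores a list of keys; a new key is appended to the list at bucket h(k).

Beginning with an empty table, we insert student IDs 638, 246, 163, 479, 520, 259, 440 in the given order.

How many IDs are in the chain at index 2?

2

638 → bucket 2
246 → bucket 0
163 → bucket 1
479 → bucket 5
520 → bucket 4
259 → bucket 1 (collision)
440 → bucket 2 (collision)
Final buckets:
0: 246
1: 163 -> 259
2: 638 -> 440
3: ∅
4: 520
5: 479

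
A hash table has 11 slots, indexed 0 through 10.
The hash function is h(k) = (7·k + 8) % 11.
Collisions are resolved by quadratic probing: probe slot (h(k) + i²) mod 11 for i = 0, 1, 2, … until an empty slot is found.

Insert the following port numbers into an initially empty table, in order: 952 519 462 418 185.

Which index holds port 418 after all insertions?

9

952: h=6 → slot 6
519: h=0 → slot 0
462: h=8 → slot 8
418: h=8, probe 8,9 → slot 9
185: h=5 → slot 5
Table: [519, ∅, ∅, ∅, ∅, 185, 952, ∅, 462, 418, ∅]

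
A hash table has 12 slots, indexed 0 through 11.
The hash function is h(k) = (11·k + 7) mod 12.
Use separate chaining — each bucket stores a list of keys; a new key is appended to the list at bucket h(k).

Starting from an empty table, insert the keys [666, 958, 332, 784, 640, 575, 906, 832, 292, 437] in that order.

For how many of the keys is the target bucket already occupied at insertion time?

4

666 → bucket 1
958 → bucket 9
332 → bucket 11
784 → bucket 3
640 → bucket 3 (collision)
575 → bucket 8
906 → bucket 1 (collision)
832 → bucket 3 (collision)
292 → bucket 3 (collision)
437 → bucket 2
Final buckets:
0: -
1: 666 -> 906
2: 437
3: 784 -> 640 -> 832 -> 292
4: -
5: -
6: -
7: -
8: 575
9: 958
10: -
11: 332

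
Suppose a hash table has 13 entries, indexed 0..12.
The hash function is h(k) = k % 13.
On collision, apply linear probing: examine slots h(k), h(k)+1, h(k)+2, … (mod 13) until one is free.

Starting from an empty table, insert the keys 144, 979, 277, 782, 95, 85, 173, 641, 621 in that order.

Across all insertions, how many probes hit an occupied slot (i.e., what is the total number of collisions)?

Insert 144: h=1, slot 1 empty → index 1.
Insert 979: h=4, slot 4 empty → index 4.
Insert 277: h=4, slot 4 occupied → index 5.
Insert 782: h=2, slot 2 empty → index 2.
Insert 95: h=4, slots 4,5 occupied → index 6.
Insert 85: h=7, slot 7 empty → index 7.
Insert 173: h=4, slots 4,5,6,7 occupied → index 8.
Insert 641: h=4, slots 4,5,6,7,8 occupied → index 9.
Insert 621: h=10, slot 10 empty → index 10.
Table: [_, 144, 782, _, 979, 277, 95, 85, 173, 641, 621, _, _]

12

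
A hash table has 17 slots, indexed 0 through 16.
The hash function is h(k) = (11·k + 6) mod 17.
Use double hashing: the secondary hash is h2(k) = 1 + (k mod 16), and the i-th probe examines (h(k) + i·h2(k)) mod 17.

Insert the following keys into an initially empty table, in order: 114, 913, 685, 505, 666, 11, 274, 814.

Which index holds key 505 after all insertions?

12

Insert 114: h=2, slot 2 empty -> index 2.
Insert 913: h=2, h2=2, slot 2 occupied -> index 4.
Insert 685: h=10, slot 10 empty -> index 10.
Insert 505: h=2, h2=10, slot 2 occupied -> index 12.
Insert 666: h=5, slot 5 empty -> index 5.
Insert 11: h=8, slot 8 empty -> index 8.
Insert 274: h=11, slot 11 empty -> index 11.
Insert 814: h=1, slot 1 empty -> index 1.
Table: [-, 814, 114, -, 913, 666, -, -, 11, -, 685, 274, 505, -, -, -, -]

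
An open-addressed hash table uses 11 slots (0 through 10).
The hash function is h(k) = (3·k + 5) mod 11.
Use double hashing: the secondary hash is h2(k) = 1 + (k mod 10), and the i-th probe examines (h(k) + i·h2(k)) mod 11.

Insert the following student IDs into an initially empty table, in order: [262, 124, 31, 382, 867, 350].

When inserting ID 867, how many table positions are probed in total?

3

262: h=10 -> slot 10
124: h=3 -> slot 3
31: h=10, h2=2, probe 10,1 -> slot 1
382: h=7 -> slot 7
867: h=10, h2=8, probe 10,7,4 -> slot 4
350: h=10, h2=1, probe 10,0 -> slot 0
Table: [350, 31, _, 124, 867, _, _, 382, _, _, 262]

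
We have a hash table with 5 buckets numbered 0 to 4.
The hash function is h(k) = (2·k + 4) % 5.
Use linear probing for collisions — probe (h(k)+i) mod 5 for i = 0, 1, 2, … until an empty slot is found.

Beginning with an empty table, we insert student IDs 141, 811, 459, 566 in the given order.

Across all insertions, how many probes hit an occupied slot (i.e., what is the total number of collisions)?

5

141 hashes to 1; slot 1 is free → place at 1.
811 hashes to 1; 1 taken → place at 2.
459 hashes to 2; 2 taken → place at 3.
566 hashes to 1; 1,2,3 taken → place at 4.
Table: [—, 141, 811, 459, 566]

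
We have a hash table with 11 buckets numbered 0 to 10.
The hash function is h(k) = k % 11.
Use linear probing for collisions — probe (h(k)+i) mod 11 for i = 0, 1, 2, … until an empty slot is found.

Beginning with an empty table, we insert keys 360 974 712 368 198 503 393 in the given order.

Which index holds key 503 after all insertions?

10

Insert 360: h=8, slot 8 empty → index 8.
Insert 974: h=6, slot 6 empty → index 6.
Insert 712: h=8, slot 8 occupied → index 9.
Insert 368: h=5, slot 5 empty → index 5.
Insert 198: h=0, slot 0 empty → index 0.
Insert 503: h=8, slots 8,9 occupied → index 10.
Insert 393: h=8, slots 8,9,10,0 occupied → index 1.
Table: [198, 393, _, _, _, 368, 974, _, 360, 712, 503]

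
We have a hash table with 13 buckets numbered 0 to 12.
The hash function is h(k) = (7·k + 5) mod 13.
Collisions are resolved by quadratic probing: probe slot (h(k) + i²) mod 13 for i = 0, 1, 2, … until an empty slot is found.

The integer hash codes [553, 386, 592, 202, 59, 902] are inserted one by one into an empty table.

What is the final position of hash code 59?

553 hashes to 2; slot 2 is free => place at 2.
386 hashes to 3; slot 3 is free => place at 3.
592 hashes to 2; 2,3 taken => place at 6.
202 hashes to 2; 2,3,6 taken => place at 11.
59 hashes to 2; 2,3,6,11 taken => place at 5.
902 hashes to 1; slot 1 is free => place at 1.
Table: [., 902, 553, 386, ., 59, 592, ., ., ., ., 202, .]

5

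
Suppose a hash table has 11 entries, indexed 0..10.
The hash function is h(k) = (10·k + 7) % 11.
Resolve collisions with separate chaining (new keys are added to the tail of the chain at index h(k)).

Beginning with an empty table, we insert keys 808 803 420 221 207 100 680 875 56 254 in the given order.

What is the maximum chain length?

Insert 808: h=2, bucket 2 empty → new chain.
Insert 803: h=7, bucket 7 empty → new chain.
Insert 420: h=5, bucket 5 empty → new chain.
Insert 221: h=6, bucket 6 empty → new chain.
Insert 207: h=9, bucket 9 empty → new chain.
Insert 100: h=6, bucket 6 nonempty → append to chain.
Insert 680: h=9, bucket 9 nonempty → append to chain.
Insert 875: h=1, bucket 1 empty → new chain.
Insert 56: h=6, bucket 6 nonempty → append to chain.
Insert 254: h=6, bucket 6 nonempty → append to chain.
Final buckets:
0: .
1: 875
2: 808
3: .
4: .
5: 420
6: 221 -> 100 -> 56 -> 254
7: 803
8: .
9: 207 -> 680
10: .

4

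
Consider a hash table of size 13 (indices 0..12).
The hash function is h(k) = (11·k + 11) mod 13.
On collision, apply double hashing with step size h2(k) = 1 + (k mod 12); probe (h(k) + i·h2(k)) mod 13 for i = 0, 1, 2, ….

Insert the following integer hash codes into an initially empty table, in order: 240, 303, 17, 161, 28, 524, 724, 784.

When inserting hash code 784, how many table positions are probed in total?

240: h=12 → slot 12
303: h=3 → slot 3
17: h=3, h2=6, probe 3,9 → slot 9
161: h=1 → slot 1
28: h=7 → slot 7
524: h=3, h2=9, probe 3,12,8 → slot 8
724: h=6 → slot 6
784: h=3, h2=5, probe 3,8,0 → slot 0
Table: [784, 161, —, 303, —, —, 724, 28, 524, 17, —, —, 240]

3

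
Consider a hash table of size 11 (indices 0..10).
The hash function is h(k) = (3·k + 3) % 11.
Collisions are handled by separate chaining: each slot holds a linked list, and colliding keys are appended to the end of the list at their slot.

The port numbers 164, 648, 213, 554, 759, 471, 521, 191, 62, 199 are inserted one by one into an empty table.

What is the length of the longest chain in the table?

Insert 164: h=0, bucket 0 empty -> new chain.
Insert 648: h=0, bucket 0 nonempty -> append to chain.
Insert 213: h=4, bucket 4 empty -> new chain.
Insert 554: h=4, bucket 4 nonempty -> append to chain.
Insert 759: h=3, bucket 3 empty -> new chain.
Insert 471: h=8, bucket 8 empty -> new chain.
Insert 521: h=4, bucket 4 nonempty -> append to chain.
Insert 191: h=4, bucket 4 nonempty -> append to chain.
Insert 62: h=2, bucket 2 empty -> new chain.
Insert 199: h=6, bucket 6 empty -> new chain.
Final buckets:
0: 164 -> 648
1: —
2: 62
3: 759
4: 213 -> 554 -> 521 -> 191
5: —
6: 199
7: —
8: 471
9: —
10: —

4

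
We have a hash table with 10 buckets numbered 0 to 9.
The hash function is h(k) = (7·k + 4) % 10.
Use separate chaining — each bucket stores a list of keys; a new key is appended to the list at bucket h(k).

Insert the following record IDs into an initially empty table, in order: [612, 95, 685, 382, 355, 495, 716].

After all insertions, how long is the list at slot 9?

612 → bucket 8
95 → bucket 9
685 → bucket 9 (collision)
382 → bucket 8 (collision)
355 → bucket 9 (collision)
495 → bucket 9 (collision)
716 → bucket 6
Final buckets:
0: —
1: —
2: —
3: —
4: —
5: —
6: 716
7: —
8: 612 -> 382
9: 95 -> 685 -> 355 -> 495

4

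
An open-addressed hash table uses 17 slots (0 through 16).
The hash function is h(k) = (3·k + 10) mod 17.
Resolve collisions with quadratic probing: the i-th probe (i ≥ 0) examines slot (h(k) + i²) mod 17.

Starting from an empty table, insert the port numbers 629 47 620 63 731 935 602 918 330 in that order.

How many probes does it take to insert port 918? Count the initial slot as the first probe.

4

629 hashes to 10; slot 10 is free → place at 10.
47 hashes to 15; slot 15 is free → place at 15.
620 hashes to 0; slot 0 is free → place at 0.
63 hashes to 12; slot 12 is free → place at 12.
731 hashes to 10; 10 taken → place at 11.
935 hashes to 10; 10,11 taken → place at 14.
602 hashes to 14; 14,15 taken → place at 1.
918 hashes to 10; 10,11,14 taken → place at 2.
330 hashes to 14; 14,15,1 taken → place at 6.
Table: [620, 602, 918, _, _, _, 330, _, _, _, 629, 731, 63, _, 935, 47, _]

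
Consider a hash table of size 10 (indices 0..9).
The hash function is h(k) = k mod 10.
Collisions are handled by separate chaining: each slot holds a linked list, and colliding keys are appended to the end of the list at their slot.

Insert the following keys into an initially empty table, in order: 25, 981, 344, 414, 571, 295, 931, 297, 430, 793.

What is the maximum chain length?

3

Insert 25: h=5, bucket 5 empty → new chain.
Insert 981: h=1, bucket 1 empty → new chain.
Insert 344: h=4, bucket 4 empty → new chain.
Insert 414: h=4, bucket 4 nonempty → append to chain.
Insert 571: h=1, bucket 1 nonempty → append to chain.
Insert 295: h=5, bucket 5 nonempty → append to chain.
Insert 931: h=1, bucket 1 nonempty → append to chain.
Insert 297: h=7, bucket 7 empty → new chain.
Insert 430: h=0, bucket 0 empty → new chain.
Insert 793: h=3, bucket 3 empty → new chain.
Final buckets:
0: 430
1: 981 -> 571 -> 931
2: -
3: 793
4: 344 -> 414
5: 25 -> 295
6: -
7: 297
8: -
9: -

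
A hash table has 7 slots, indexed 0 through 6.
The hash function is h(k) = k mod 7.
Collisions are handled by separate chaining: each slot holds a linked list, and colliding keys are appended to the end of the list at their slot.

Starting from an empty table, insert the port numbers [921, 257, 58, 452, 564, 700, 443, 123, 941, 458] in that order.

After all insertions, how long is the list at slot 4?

4

Insert 921: h=4, bucket 4 empty → new chain.
Insert 257: h=5, bucket 5 empty → new chain.
Insert 58: h=2, bucket 2 empty → new chain.
Insert 452: h=4, bucket 4 nonempty → append to chain.
Insert 564: h=4, bucket 4 nonempty → append to chain.
Insert 700: h=0, bucket 0 empty → new chain.
Insert 443: h=2, bucket 2 nonempty → append to chain.
Insert 123: h=4, bucket 4 nonempty → append to chain.
Insert 941: h=3, bucket 3 empty → new chain.
Insert 458: h=3, bucket 3 nonempty → append to chain.
Final buckets:
0: 700
1: -
2: 58 -> 443
3: 941 -> 458
4: 921 -> 452 -> 564 -> 123
5: 257
6: -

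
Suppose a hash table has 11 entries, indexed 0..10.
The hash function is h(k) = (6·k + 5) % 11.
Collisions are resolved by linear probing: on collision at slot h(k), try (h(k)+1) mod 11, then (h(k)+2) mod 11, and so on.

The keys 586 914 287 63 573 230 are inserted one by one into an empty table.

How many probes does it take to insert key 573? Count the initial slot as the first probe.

Insert 586: h=1, slot 1 empty → index 1.
Insert 914: h=0, slot 0 empty → index 0.
Insert 287: h=0, slots 0,1 occupied → index 2.
Insert 63: h=9, slot 9 empty → index 9.
Insert 573: h=0, slots 0,1,2 occupied → index 3.
Insert 230: h=10, slot 10 empty → index 10.
Table: [914, 586, 287, 573, —, —, —, —, —, 63, 230]

4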